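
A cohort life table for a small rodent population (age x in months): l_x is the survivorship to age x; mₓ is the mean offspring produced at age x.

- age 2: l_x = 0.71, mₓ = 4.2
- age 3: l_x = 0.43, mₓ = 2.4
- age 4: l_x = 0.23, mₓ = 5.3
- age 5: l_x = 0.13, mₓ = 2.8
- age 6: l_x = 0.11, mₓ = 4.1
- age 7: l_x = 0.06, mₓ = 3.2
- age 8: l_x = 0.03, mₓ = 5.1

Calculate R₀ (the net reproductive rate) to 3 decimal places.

R₀ = Σ l_x mₓ:
  age 2: 0.71 × 4.2 = 2.9820
  age 3: 0.43 × 2.4 = 1.0320
  age 4: 0.23 × 5.3 = 1.2190
  age 5: 0.13 × 2.8 = 0.3640
  age 6: 0.11 × 4.1 = 0.4510
  age 7: 0.06 × 3.2 = 0.1920
  age 8: 0.03 × 5.1 = 0.1530
R₀ = 2.9820 + 1.0320 + 1.2190 + 0.3640 + 0.4510 + 0.1920 + 0.1530 = 6.3930

6.393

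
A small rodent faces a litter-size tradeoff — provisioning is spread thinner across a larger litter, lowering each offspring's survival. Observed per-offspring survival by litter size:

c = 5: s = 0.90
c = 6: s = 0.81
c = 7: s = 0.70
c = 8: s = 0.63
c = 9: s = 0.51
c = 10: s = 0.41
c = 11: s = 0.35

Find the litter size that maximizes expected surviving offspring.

Expected surviving offspring = c × s(c):
  c=5: 5 × 0.90 = 4.500
  c=6: 6 × 0.81 = 4.860
  c=7: 7 × 0.70 = 4.900
  c=8: 8 × 0.63 = 5.040
  c=9: 9 × 0.51 = 4.590
  c=10: 10 × 0.41 = 4.100
  c=11: 11 × 0.35 = 3.850
Maximum at c = 8 (5.040 surviving offspring).

8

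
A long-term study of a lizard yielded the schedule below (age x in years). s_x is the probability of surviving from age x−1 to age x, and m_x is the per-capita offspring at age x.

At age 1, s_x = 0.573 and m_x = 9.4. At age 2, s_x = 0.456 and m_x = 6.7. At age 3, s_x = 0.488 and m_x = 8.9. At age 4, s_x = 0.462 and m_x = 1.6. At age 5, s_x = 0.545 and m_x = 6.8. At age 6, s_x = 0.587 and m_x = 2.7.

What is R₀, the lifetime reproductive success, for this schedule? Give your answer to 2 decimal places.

Survivorship from birth: l_x = s_1·s_2·…·s_x.
  l_1 = 0.57300
  l_2 = 0.26129
  l_3 = 0.12751
  l_4 = 0.05891
  l_5 = 0.03211
  l_6 = 0.01885
R₀ = Σ l_x m_x:
  age 1: 0.57300 × 9.4 = 5.3862
  age 2: 0.26129 × 6.7 = 1.7506
  age 3: 0.12751 × 8.9 = 1.1348
  age 4: 0.05891 × 1.6 = 0.0943
  age 5: 0.03211 × 6.8 = 0.2183
  age 6: 0.01885 × 2.7 = 0.0509
R₀ = 5.3862 + 1.7506 + 1.1348 + 0.0943 + 0.2183 + 0.0509 = 8.6352

8.64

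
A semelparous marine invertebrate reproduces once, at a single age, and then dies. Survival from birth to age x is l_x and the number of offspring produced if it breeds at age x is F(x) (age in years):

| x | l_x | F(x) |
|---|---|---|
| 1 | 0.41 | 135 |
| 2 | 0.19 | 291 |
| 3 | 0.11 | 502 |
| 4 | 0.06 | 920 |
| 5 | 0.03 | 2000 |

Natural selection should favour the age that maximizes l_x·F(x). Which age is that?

Expected offspring if breeding at age x = l_x × F(x):
  age 1: 0.41 × 135 = 55.350
  age 2: 0.19 × 291 = 55.290
  age 3: 0.11 × 502 = 55.220
  age 4: 0.06 × 920 = 55.200
  age 5: 0.03 × 2000 = 60.000
Maximum at age 5 (60.000).

5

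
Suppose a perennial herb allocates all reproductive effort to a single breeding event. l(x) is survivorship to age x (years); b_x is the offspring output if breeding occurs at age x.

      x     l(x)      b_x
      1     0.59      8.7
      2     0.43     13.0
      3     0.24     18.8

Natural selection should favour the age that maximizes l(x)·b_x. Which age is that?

Expected offspring if breeding at age x = l(x) × b_x:
  age 1: 0.59 × 8.7 = 5.133
  age 2: 0.43 × 13.0 = 5.590
  age 3: 0.24 × 18.8 = 4.512
Maximum at age 2 (5.590).

2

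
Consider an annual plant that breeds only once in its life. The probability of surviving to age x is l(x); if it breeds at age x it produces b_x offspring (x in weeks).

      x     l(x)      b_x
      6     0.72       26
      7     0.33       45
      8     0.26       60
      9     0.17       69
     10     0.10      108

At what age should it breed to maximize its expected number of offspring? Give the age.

Expected offspring if breeding at age x = l(x) × b_x:
  age 6: 0.72 × 26 = 18.720
  age 7: 0.33 × 45 = 14.850
  age 8: 0.26 × 60 = 15.600
  age 9: 0.17 × 69 = 11.730
  age 10: 0.10 × 108 = 10.800
Maximum at age 6 (18.720).

6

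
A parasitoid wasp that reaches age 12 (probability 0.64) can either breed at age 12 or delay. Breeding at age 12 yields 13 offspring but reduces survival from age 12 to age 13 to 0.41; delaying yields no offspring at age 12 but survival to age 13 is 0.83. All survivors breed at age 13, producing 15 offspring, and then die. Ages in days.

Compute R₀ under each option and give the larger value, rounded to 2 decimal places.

12.26

breed at age 12: R₀ = 0.64 × (13 + 0.41 × 15) = 0.64 × 19.1500 = 12.2560
delay to age 13: R₀ = 0.64 × (0.83 × 15) = 0.64 × 12.4500 = 7.9680
Higher: breed at age 12 (12.2560).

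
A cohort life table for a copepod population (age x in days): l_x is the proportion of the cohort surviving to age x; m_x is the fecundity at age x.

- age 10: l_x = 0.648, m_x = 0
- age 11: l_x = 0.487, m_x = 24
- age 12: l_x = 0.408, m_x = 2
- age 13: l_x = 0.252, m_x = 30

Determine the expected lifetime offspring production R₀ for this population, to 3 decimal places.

R₀ = Σ l_x m_x:
  age 10: 0.648 × 0 = 0.0000
  age 11: 0.487 × 24 = 11.6880
  age 12: 0.408 × 2 = 0.8160
  age 13: 0.252 × 30 = 7.5600
R₀ = 0.0000 + 11.6880 + 0.8160 + 7.5600 = 20.0640

20.064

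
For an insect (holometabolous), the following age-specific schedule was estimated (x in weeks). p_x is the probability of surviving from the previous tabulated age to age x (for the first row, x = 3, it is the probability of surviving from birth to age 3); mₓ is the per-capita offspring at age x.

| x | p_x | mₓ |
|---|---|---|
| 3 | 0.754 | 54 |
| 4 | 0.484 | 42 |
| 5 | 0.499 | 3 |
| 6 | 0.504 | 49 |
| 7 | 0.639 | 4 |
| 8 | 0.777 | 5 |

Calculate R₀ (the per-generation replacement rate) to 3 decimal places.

Survivorship from birth: l_x = p_3·p_4·…·p_x.
  l_3 = 0.75400
  l_4 = 0.36494
  l_5 = 0.18210
  l_6 = 0.09178
  l_7 = 0.05865
  l_8 = 0.04557
R₀ = Σ l_x mₓ:
  age 3: 0.75400 × 54 = 40.7160
  age 4: 0.36494 × 42 = 15.3275
  age 5: 0.18210 × 3 = 0.5463
  age 6: 0.09178 × 49 = 4.4972
  age 7: 0.05865 × 4 = 0.2346
  age 8: 0.04557 × 5 = 0.2278
R₀ = 40.7160 + 15.3275 + 0.5463 + 4.4972 + 0.2346 + 0.2278 = 61.5495

61.549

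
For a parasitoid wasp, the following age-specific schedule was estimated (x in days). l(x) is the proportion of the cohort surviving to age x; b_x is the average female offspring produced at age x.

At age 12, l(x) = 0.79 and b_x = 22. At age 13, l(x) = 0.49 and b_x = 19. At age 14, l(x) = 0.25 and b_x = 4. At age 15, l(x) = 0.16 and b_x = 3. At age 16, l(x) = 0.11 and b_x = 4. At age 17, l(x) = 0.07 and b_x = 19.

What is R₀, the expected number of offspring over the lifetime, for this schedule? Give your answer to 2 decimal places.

29.94

R₀ = Σ l(x) b_x:
  age 12: 0.79 × 22 = 17.3800
  age 13: 0.49 × 19 = 9.3100
  age 14: 0.25 × 4 = 1.0000
  age 15: 0.16 × 3 = 0.4800
  age 16: 0.11 × 4 = 0.4400
  age 17: 0.07 × 19 = 1.3300
R₀ = 17.3800 + 9.3100 + 1.0000 + 0.4800 + 0.4400 + 1.3300 = 29.9400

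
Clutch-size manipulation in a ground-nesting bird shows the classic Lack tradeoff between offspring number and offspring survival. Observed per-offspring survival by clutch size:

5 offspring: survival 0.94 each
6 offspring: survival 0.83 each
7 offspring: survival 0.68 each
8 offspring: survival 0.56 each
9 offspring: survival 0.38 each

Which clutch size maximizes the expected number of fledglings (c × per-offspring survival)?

6

Expected fledglings = c × s(c):
  c=5: 5 × 0.94 = 4.700
  c=6: 6 × 0.83 = 4.980
  c=7: 7 × 0.68 = 4.760
  c=8: 8 × 0.56 = 4.480
  c=9: 9 × 0.38 = 3.420
Maximum at c = 6 (4.980 fledglings).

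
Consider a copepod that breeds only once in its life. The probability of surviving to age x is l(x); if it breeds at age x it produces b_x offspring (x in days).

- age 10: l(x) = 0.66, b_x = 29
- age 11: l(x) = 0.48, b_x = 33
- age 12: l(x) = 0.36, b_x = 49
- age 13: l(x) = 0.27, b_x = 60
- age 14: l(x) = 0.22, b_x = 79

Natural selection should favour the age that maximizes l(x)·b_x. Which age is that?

10

Expected offspring if breeding at age x = l(x) × b_x:
  age 10: 0.66 × 29 = 19.140
  age 11: 0.48 × 33 = 15.840
  age 12: 0.36 × 49 = 17.640
  age 13: 0.27 × 60 = 16.200
  age 14: 0.22 × 79 = 17.380
Maximum at age 10 (19.140).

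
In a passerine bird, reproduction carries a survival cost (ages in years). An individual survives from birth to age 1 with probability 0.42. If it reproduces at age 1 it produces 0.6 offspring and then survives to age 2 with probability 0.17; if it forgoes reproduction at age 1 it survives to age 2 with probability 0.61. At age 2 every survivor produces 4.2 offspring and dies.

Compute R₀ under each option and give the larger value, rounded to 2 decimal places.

breed at age 1: R₀ = 0.42 × (0.6 + 0.17 × 4.2) = 0.42 × 1.3140 = 0.5519
delay to age 2: R₀ = 0.42 × (0.61 × 4.2) = 0.42 × 2.5620 = 1.0760
Higher: delay to age 2 (1.0760).

1.08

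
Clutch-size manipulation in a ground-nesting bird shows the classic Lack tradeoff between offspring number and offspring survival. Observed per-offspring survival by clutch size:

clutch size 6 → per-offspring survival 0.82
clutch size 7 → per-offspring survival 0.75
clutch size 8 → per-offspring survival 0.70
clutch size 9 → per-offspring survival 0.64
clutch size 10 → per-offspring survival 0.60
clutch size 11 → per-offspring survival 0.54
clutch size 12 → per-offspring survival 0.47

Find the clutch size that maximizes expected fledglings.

10

Expected fledglings = c × s(c):
  c=6: 6 × 0.82 = 4.920
  c=7: 7 × 0.75 = 5.250
  c=8: 8 × 0.70 = 5.600
  c=9: 9 × 0.64 = 5.760
  c=10: 10 × 0.60 = 6.000
  c=11: 11 × 0.54 = 5.940
  c=12: 12 × 0.47 = 5.640
Maximum at c = 10 (6.000 fledglings).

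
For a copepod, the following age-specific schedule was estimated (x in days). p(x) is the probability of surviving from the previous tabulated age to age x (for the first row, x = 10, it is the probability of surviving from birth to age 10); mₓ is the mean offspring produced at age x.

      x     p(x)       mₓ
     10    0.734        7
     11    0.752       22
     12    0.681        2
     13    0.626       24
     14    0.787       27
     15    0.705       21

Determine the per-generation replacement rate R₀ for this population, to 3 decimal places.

31.422

Survivorship from birth: l_x = p_10·p_11·…·p_x.
  l_10 = 0.73400
  l_11 = 0.55197
  l_12 = 0.37589
  l_13 = 0.23531
  l_14 = 0.18519
  l_15 = 0.13056
R₀ = Σ l_x mₓ:
  age 10: 0.73400 × 7 = 5.1380
  age 11: 0.55197 × 22 = 12.1433
  age 12: 0.37589 × 2 = 0.7518
  age 13: 0.23531 × 24 = 5.6474
  age 14: 0.18519 × 27 = 5.0001
  age 15: 0.13056 × 21 = 2.7418
R₀ = 5.1380 + 12.1433 + 0.7518 + 5.6474 + 5.0001 + 2.7418 = 31.4224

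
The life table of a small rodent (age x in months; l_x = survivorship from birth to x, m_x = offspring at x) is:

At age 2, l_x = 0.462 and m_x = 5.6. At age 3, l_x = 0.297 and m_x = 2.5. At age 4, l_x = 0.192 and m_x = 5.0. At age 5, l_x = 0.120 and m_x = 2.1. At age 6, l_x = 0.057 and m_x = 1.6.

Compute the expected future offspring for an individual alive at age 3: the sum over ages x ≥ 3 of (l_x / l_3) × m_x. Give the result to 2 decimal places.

6.89

l_3 = 0.297. Conditional survival from age 3 to x is l_x / l_3.
  x=3: (0.297/0.297) × 2.5 = 2.5000
  x=4: (0.192/0.297) × 5.0 = 3.2323
  x=5: (0.120/0.297) × 2.1 = 0.8485
  x=6: (0.057/0.297) × 1.6 = 0.3071
Sum = 2.5000 + 3.2323 + 0.8485 + 0.3071 = 6.8879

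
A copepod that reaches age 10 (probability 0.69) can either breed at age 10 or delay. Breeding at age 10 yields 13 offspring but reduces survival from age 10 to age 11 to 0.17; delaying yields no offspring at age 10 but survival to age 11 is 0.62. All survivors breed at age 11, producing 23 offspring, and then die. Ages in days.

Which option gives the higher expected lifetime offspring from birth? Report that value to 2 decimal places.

11.67

breed at age 10: R₀ = 0.69 × (13 + 0.17 × 23) = 0.69 × 16.9100 = 11.6679
delay to age 11: R₀ = 0.69 × (0.62 × 23) = 0.69 × 14.2600 = 9.8394
Higher: breed at age 10 (11.6679).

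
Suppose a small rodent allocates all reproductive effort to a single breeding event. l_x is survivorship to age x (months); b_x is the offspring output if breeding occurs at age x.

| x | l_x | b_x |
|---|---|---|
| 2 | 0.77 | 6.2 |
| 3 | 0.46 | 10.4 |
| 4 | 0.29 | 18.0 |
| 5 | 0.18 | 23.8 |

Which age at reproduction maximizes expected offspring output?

4

Expected offspring if breeding at age x = l_x × b_x:
  age 2: 0.77 × 6.2 = 4.774
  age 3: 0.46 × 10.4 = 4.784
  age 4: 0.29 × 18.0 = 5.220
  age 5: 0.18 × 23.8 = 4.284
Maximum at age 4 (5.220).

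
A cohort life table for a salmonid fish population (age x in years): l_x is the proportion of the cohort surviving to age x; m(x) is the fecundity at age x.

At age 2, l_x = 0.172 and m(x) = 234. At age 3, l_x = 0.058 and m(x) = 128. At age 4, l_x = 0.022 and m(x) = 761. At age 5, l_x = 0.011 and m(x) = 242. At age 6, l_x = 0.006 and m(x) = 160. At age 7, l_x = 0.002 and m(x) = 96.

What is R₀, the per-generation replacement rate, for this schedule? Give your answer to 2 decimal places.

68.23

R₀ = Σ l_x m(x):
  age 2: 0.172 × 234 = 40.2480
  age 3: 0.058 × 128 = 7.4240
  age 4: 0.022 × 761 = 16.7420
  age 5: 0.011 × 242 = 2.6620
  age 6: 0.006 × 160 = 0.9600
  age 7: 0.002 × 96 = 0.1920
R₀ = 40.2480 + 7.4240 + 16.7420 + 2.6620 + 0.9600 + 0.1920 = 68.2280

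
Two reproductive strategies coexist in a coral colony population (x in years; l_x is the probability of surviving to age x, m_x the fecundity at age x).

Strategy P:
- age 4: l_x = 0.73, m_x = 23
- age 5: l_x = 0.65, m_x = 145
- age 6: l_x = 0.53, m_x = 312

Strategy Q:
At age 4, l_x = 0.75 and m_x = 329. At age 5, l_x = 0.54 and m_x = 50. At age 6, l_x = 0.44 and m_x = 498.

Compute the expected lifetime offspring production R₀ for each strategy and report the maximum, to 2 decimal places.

Strategy P: R₀ = 0.73×23 + 0.65×145 + 0.53×312 = 276.4000
Strategy Q: R₀ = 0.75×329 + 0.54×50 + 0.44×498 = 492.8700
Highest R₀: strategy Q with 492.8700.

492.87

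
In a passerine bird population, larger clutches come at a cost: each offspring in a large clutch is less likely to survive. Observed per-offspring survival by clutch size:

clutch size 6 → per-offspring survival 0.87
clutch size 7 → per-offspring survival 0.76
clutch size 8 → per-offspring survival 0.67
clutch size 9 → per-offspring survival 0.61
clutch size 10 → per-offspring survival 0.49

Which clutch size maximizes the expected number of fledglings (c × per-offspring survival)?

9

Expected fledglings = c × s(c):
  c=6: 6 × 0.87 = 5.220
  c=7: 7 × 0.76 = 5.320
  c=8: 8 × 0.67 = 5.360
  c=9: 9 × 0.61 = 5.490
  c=10: 10 × 0.49 = 4.900
Maximum at c = 9 (5.490 fledglings).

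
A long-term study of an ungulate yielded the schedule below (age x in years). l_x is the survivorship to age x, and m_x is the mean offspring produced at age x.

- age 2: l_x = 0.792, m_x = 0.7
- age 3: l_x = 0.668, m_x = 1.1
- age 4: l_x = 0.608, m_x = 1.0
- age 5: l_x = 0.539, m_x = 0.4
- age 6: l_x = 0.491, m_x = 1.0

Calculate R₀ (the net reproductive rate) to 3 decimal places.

2.604

R₀ = Σ l_x m_x:
  age 2: 0.792 × 0.7 = 0.5544
  age 3: 0.668 × 1.1 = 0.7348
  age 4: 0.608 × 1.0 = 0.6080
  age 5: 0.539 × 0.4 = 0.2156
  age 6: 0.491 × 1.0 = 0.4910
R₀ = 0.5544 + 0.7348 + 0.6080 + 0.2156 + 0.4910 = 2.6038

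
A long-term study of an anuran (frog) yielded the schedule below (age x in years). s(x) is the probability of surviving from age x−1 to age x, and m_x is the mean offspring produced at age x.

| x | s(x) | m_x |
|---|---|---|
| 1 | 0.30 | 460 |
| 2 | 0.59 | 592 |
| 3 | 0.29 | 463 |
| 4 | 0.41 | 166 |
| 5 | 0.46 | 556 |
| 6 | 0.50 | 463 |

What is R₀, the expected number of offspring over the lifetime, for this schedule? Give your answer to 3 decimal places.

277.667

Survivorship from birth: l_x = s_1·s_2·…·s_x.
  l_1 = 0.30000
  l_2 = 0.17700
  l_3 = 0.05133
  l_4 = 0.02105
  l_5 = 0.00968
  l_6 = 0.00484
R₀ = Σ l_x m_x:
  age 1: 0.30000 × 460 = 138.0000
  age 2: 0.17700 × 592 = 104.7840
  age 3: 0.05133 × 463 = 23.7658
  age 4: 0.02105 × 166 = 3.4943
  age 5: 0.00968 × 556 = 5.3821
  age 6: 0.00484 × 463 = 2.2409
R₀ = 138.0000 + 104.7840 + 23.7658 + 3.4943 + 5.3821 + 2.2409 = 277.6671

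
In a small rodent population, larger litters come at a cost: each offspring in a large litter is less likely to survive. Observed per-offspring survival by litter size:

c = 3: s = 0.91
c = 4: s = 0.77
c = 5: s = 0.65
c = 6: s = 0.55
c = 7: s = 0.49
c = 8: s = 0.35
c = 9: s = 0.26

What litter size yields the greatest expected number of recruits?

7

Expected recruits = c × s(c):
  c=3: 3 × 0.91 = 2.730
  c=4: 4 × 0.77 = 3.080
  c=5: 5 × 0.65 = 3.250
  c=6: 6 × 0.55 = 3.300
  c=7: 7 × 0.49 = 3.430
  c=8: 8 × 0.35 = 2.800
  c=9: 9 × 0.26 = 2.340
Maximum at c = 7 (3.430 recruits).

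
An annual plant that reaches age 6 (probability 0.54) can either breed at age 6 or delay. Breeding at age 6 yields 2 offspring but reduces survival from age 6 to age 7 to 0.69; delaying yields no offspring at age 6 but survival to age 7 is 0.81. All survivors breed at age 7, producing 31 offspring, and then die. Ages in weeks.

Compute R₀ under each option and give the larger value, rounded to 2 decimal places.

13.56

breed at age 6: R₀ = 0.54 × (2 + 0.69 × 31) = 0.54 × 23.3900 = 12.6306
delay to age 7: R₀ = 0.54 × (0.81 × 31) = 0.54 × 25.1100 = 13.5594
Higher: delay to age 7 (13.5594).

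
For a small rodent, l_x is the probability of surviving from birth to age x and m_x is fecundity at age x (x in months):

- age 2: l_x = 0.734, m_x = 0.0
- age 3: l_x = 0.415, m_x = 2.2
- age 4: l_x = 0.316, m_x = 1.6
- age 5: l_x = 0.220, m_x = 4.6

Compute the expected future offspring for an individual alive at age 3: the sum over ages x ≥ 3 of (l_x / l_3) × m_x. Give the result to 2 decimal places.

l_3 = 0.415. Conditional survival from age 3 to x is l_x / l_3.
  x=3: (0.415/0.415) × 2.2 = 2.2000
  x=4: (0.316/0.415) × 1.6 = 1.2183
  x=5: (0.220/0.415) × 4.6 = 2.4386
Sum = 2.2000 + 1.2183 + 2.4386 = 5.8569

5.86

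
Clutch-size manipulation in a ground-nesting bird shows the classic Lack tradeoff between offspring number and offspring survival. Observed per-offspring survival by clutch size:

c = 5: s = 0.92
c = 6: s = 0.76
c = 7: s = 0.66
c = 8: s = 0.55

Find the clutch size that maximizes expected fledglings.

7

Expected fledglings = c × s(c):
  c=5: 5 × 0.92 = 4.600
  c=6: 6 × 0.76 = 4.560
  c=7: 7 × 0.66 = 4.620
  c=8: 8 × 0.55 = 4.400
Maximum at c = 7 (4.620 fledglings).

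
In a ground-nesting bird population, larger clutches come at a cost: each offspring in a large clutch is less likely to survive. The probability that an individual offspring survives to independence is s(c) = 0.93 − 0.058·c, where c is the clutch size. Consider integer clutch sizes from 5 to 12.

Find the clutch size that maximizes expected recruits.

Expected recruits = c × s(c):
  c=5: 5 × 0.640 = 3.200
  c=6: 6 × 0.582 = 3.492
  c=7: 7 × 0.524 = 3.668
  c=8: 8 × 0.466 = 3.728
  c=9: 9 × 0.408 = 3.672
  c=10: 10 × 0.350 = 3.500
  c=11: 11 × 0.292 = 3.212
  c=12: 12 × 0.234 = 2.808
Maximum at c = 8 (3.728 recruits).

8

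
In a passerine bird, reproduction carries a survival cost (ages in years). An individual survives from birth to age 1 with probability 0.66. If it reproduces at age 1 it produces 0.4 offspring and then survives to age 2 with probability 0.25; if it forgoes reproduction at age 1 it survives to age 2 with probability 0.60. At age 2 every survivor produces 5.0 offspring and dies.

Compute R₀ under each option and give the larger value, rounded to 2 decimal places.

breed at age 1: R₀ = 0.66 × (0.4 + 0.25 × 5.0) = 0.66 × 1.6500 = 1.0890
delay to age 2: R₀ = 0.66 × (0.60 × 5.0) = 0.66 × 3.0000 = 1.9800
Higher: delay to age 2 (1.9800).

1.98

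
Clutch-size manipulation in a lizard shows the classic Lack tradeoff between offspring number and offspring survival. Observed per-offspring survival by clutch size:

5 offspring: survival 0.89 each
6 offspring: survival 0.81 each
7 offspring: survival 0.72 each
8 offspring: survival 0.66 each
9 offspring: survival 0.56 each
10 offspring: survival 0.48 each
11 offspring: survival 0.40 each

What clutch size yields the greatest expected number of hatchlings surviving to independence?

Expected hatchlings surviving to independence = c × s(c):
  c=5: 5 × 0.89 = 4.450
  c=6: 6 × 0.81 = 4.860
  c=7: 7 × 0.72 = 5.040
  c=8: 8 × 0.66 = 5.280
  c=9: 9 × 0.56 = 5.040
  c=10: 10 × 0.48 = 4.800
  c=11: 11 × 0.40 = 4.400
Maximum at c = 8 (5.280 hatchlings surviving to independence).

8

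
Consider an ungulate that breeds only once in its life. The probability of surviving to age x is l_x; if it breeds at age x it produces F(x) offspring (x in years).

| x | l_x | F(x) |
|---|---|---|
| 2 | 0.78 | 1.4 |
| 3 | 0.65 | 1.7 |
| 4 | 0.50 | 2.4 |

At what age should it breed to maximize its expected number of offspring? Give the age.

4

Expected offspring if breeding at age x = l_x × F(x):
  age 2: 0.78 × 1.4 = 1.092
  age 3: 0.65 × 1.7 = 1.105
  age 4: 0.50 × 2.4 = 1.200
Maximum at age 4 (1.200).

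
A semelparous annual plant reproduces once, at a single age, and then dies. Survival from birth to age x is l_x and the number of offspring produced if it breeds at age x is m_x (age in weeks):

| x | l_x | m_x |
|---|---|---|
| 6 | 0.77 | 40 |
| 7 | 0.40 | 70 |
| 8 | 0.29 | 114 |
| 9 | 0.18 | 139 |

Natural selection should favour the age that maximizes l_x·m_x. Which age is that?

8

Expected offspring if breeding at age x = l_x × m_x:
  age 6: 0.77 × 40 = 30.800
  age 7: 0.40 × 70 = 28.000
  age 8: 0.29 × 114 = 33.060
  age 9: 0.18 × 139 = 25.020
Maximum at age 8 (33.060).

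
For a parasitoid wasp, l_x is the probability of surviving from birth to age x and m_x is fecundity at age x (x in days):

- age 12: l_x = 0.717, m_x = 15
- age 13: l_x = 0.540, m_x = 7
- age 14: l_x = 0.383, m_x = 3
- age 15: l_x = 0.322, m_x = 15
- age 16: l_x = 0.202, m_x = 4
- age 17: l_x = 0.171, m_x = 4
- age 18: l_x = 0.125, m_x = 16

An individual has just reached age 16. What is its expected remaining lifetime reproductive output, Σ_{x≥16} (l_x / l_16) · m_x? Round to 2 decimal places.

l_16 = 0.202. Conditional survival from age 16 to x is l_x / l_16.
  x=16: (0.202/0.202) × 4 = 4.0000
  x=17: (0.171/0.202) × 4 = 3.3861
  x=18: (0.125/0.202) × 16 = 9.9010
Sum = 4.0000 + 3.3861 + 9.9010 = 17.2871

17.29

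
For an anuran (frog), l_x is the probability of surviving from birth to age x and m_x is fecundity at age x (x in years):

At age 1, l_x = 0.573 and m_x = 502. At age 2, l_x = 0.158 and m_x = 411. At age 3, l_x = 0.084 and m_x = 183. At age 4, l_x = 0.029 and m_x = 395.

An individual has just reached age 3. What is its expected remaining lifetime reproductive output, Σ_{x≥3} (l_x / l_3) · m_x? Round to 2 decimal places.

l_3 = 0.084. Conditional survival from age 3 to x is l_x / l_3.
  x=3: (0.084/0.084) × 183 = 183.0000
  x=4: (0.029/0.084) × 395 = 136.3690
Sum = 183.0000 + 136.3690 = 319.3690

319.37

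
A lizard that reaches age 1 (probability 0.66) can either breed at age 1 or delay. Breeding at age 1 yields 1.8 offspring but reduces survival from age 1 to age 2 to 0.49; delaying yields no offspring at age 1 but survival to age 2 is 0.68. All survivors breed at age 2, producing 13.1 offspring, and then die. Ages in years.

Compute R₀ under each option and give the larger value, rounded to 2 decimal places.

5.88

breed at age 1: R₀ = 0.66 × (1.8 + 0.49 × 13.1) = 0.66 × 8.2190 = 5.4245
delay to age 2: R₀ = 0.66 × (0.68 × 13.1) = 0.66 × 8.9080 = 5.8793
Higher: delay to age 2 (5.8793).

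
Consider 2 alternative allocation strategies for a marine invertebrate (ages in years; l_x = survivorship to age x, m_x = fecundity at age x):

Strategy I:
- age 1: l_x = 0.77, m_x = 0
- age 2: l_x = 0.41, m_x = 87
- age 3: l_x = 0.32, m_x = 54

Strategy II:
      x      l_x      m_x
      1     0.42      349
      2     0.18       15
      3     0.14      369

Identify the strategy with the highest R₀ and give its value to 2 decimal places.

200.94

Strategy I: R₀ = 0.77×0 + 0.41×87 + 0.32×54 = 52.9500
Strategy II: R₀ = 0.42×349 + 0.18×15 + 0.14×369 = 200.9400
Highest R₀: strategy II with 200.9400.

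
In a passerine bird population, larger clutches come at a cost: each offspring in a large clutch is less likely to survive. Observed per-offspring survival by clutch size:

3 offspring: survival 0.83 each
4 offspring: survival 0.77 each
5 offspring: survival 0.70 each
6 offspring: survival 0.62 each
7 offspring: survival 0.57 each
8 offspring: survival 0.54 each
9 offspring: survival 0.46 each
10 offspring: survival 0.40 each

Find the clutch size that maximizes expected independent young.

Expected independent young = c × s(c):
  c=3: 3 × 0.83 = 2.490
  c=4: 4 × 0.77 = 3.080
  c=5: 5 × 0.70 = 3.500
  c=6: 6 × 0.62 = 3.720
  c=7: 7 × 0.57 = 3.990
  c=8: 8 × 0.54 = 4.320
  c=9: 9 × 0.46 = 4.140
  c=10: 10 × 0.40 = 4.000
Maximum at c = 8 (4.320 independent young).

8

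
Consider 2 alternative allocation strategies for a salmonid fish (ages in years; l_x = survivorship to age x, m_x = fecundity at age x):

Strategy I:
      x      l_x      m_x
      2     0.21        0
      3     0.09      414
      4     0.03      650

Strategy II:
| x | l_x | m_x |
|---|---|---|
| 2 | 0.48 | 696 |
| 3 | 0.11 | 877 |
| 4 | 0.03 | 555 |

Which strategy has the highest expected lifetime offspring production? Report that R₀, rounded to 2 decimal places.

Strategy I: R₀ = 0.21×0 + 0.09×414 + 0.03×650 = 56.7600
Strategy II: R₀ = 0.48×696 + 0.11×877 + 0.03×555 = 447.2000
Highest R₀: strategy II with 447.2000.

447.20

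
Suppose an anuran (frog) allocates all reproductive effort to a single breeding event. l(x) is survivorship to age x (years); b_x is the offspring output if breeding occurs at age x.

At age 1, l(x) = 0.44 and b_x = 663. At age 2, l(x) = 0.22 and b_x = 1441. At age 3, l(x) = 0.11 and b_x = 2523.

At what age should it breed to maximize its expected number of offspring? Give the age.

Expected offspring if breeding at age x = l(x) × b_x:
  age 1: 0.44 × 663 = 291.720
  age 2: 0.22 × 1441 = 317.020
  age 3: 0.11 × 2523 = 277.530
Maximum at age 2 (317.020).

2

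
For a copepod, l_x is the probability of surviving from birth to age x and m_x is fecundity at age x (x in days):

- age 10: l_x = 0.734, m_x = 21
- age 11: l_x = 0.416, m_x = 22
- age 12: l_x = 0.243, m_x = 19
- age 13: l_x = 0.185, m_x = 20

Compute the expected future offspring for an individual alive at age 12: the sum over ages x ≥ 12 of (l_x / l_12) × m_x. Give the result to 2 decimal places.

34.23

l_12 = 0.243. Conditional survival from age 12 to x is l_x / l_12.
  x=12: (0.243/0.243) × 19 = 19.0000
  x=13: (0.185/0.243) × 20 = 15.2263
Sum = 19.0000 + 15.2263 = 34.2263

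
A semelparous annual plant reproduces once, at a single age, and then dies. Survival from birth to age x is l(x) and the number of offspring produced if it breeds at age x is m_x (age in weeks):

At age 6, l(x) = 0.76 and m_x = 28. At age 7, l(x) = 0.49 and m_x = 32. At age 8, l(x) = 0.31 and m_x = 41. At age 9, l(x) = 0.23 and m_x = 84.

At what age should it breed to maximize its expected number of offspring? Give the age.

6

Expected offspring if breeding at age x = l(x) × m_x:
  age 6: 0.76 × 28 = 21.280
  age 7: 0.49 × 32 = 15.680
  age 8: 0.31 × 41 = 12.710
  age 9: 0.23 × 84 = 19.320
Maximum at age 6 (21.280).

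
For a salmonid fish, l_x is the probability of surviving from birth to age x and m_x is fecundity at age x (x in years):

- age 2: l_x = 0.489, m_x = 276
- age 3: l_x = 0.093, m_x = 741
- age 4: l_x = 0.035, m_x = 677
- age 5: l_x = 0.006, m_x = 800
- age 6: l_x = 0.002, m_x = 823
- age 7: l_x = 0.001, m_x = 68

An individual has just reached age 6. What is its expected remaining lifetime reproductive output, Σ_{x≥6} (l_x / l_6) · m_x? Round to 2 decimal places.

l_6 = 0.002. Conditional survival from age 6 to x is l_x / l_6.
  x=6: (0.002/0.002) × 823 = 823.0000
  x=7: (0.001/0.002) × 68 = 34.0000
Sum = 823.0000 + 34.0000 = 857.0000

857.00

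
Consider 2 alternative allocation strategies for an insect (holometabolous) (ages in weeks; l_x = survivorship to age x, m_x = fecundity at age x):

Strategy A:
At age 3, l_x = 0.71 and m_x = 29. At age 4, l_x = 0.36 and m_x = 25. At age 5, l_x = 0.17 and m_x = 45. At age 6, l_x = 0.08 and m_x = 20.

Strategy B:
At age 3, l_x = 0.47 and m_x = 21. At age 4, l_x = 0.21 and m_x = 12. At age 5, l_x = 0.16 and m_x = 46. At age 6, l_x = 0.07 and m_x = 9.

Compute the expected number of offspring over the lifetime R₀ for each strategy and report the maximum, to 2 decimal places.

38.84

Strategy A: R₀ = 0.71×29 + 0.36×25 + 0.17×45 + 0.08×20 = 38.8400
Strategy B: R₀ = 0.47×21 + 0.21×12 + 0.16×46 + 0.07×9 = 20.3800
Highest R₀: strategy A with 38.8400.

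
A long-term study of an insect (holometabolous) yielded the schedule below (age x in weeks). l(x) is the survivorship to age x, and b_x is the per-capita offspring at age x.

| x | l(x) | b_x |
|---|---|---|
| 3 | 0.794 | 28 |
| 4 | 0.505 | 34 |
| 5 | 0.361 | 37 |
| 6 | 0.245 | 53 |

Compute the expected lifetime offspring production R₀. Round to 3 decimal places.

65.744

R₀ = Σ l(x) b_x:
  age 3: 0.794 × 28 = 22.2320
  age 4: 0.505 × 34 = 17.1700
  age 5: 0.361 × 37 = 13.3570
  age 6: 0.245 × 53 = 12.9850
R₀ = 22.2320 + 17.1700 + 13.3570 + 12.9850 = 65.7440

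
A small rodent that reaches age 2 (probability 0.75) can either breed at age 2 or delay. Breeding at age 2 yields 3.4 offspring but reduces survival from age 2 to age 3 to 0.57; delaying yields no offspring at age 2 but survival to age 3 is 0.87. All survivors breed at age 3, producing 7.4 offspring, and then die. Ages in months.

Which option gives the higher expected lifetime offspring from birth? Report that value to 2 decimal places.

5.71

breed at age 2: R₀ = 0.75 × (3.4 + 0.57 × 7.4) = 0.75 × 7.6180 = 5.7135
delay to age 3: R₀ = 0.75 × (0.87 × 7.4) = 0.75 × 6.4380 = 4.8285
Higher: breed at age 2 (5.7135).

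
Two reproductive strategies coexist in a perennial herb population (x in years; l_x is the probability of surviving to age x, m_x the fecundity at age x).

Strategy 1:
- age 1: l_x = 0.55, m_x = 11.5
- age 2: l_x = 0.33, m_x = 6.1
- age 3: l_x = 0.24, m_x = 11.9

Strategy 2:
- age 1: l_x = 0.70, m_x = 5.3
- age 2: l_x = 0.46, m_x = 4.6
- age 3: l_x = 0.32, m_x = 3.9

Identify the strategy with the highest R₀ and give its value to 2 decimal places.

Strategy 1: R₀ = 0.55×11.5 + 0.33×6.1 + 0.24×11.9 = 11.1940
Strategy 2: R₀ = 0.70×5.3 + 0.46×4.6 + 0.32×3.9 = 7.0740
Highest R₀: strategy 1 with 11.1940.

11.19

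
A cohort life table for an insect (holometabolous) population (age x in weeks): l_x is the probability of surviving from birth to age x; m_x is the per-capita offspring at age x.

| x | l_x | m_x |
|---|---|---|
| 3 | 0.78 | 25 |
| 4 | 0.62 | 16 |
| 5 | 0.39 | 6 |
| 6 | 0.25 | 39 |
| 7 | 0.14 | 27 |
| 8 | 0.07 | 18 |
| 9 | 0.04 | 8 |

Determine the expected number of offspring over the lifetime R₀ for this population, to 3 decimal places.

R₀ = Σ l_x m_x:
  age 3: 0.78 × 25 = 19.5000
  age 4: 0.62 × 16 = 9.9200
  age 5: 0.39 × 6 = 2.3400
  age 6: 0.25 × 39 = 9.7500
  age 7: 0.14 × 27 = 3.7800
  age 8: 0.07 × 18 = 1.2600
  age 9: 0.04 × 8 = 0.3200
R₀ = 19.5000 + 9.9200 + 2.3400 + 9.7500 + 3.7800 + 1.2600 + 0.3200 = 46.8700

46.870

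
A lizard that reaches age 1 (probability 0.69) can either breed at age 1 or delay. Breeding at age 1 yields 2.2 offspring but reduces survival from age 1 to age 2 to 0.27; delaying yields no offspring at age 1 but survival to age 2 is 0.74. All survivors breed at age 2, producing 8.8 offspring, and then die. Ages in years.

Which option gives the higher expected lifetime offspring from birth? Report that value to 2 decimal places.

breed at age 1: R₀ = 0.69 × (2.2 + 0.27 × 8.8) = 0.69 × 4.5760 = 3.1574
delay to age 2: R₀ = 0.69 × (0.74 × 8.8) = 0.69 × 6.5120 = 4.4933
Higher: delay to age 2 (4.4933).

4.49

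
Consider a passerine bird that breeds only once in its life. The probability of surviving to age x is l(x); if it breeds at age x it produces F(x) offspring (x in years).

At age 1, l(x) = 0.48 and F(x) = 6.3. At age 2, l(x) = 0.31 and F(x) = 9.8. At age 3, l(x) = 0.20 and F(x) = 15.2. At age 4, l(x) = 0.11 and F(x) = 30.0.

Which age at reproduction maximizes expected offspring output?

4

Expected offspring if breeding at age x = l(x) × F(x):
  age 1: 0.48 × 6.3 = 3.024
  age 2: 0.31 × 9.8 = 3.038
  age 3: 0.20 × 15.2 = 3.040
  age 4: 0.11 × 30.0 = 3.300
Maximum at age 4 (3.300).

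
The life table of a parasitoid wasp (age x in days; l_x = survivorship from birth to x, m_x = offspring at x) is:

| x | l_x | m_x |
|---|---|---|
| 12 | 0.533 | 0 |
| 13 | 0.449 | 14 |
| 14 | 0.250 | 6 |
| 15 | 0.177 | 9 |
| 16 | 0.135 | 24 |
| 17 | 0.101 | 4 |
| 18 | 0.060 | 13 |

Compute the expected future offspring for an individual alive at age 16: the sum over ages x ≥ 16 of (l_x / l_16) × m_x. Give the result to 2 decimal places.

l_16 = 0.135. Conditional survival from age 16 to x is l_x / l_16.
  x=16: (0.135/0.135) × 24 = 24.0000
  x=17: (0.101/0.135) × 4 = 2.9926
  x=18: (0.060/0.135) × 13 = 5.7778
Sum = 24.0000 + 2.9926 + 5.7778 = 32.7704

32.77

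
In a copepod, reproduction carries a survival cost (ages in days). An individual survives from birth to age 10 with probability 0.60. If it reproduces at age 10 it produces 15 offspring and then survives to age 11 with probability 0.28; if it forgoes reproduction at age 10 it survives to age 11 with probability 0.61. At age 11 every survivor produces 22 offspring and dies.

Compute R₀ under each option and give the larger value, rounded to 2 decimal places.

breed at age 10: R₀ = 0.60 × (15 + 0.28 × 22) = 0.60 × 21.1600 = 12.6960
delay to age 11: R₀ = 0.60 × (0.61 × 22) = 0.60 × 13.4200 = 8.0520
Higher: breed at age 10 (12.6960).

12.70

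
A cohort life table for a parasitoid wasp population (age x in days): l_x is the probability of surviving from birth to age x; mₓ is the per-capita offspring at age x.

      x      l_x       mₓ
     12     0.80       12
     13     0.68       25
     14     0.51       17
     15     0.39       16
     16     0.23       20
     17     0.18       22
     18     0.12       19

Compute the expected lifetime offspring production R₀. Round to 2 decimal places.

52.35

R₀ = Σ l_x mₓ:
  age 12: 0.80 × 12 = 9.6000
  age 13: 0.68 × 25 = 17.0000
  age 14: 0.51 × 17 = 8.6700
  age 15: 0.39 × 16 = 6.2400
  age 16: 0.23 × 20 = 4.6000
  age 17: 0.18 × 22 = 3.9600
  age 18: 0.12 × 19 = 2.2800
R₀ = 9.6000 + 17.0000 + 8.6700 + 6.2400 + 4.6000 + 3.9600 + 2.2800 = 52.3500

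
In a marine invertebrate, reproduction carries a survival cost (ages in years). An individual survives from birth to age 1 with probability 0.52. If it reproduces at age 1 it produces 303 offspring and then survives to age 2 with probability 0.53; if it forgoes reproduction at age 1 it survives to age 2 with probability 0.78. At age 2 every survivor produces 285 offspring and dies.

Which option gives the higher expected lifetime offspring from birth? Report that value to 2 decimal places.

breed at age 1: R₀ = 0.52 × (303 + 0.53 × 285) = 0.52 × 454.0500 = 236.1060
delay to age 2: R₀ = 0.52 × (0.78 × 285) = 0.52 × 222.3000 = 115.5960
Higher: breed at age 1 (236.1060).

236.11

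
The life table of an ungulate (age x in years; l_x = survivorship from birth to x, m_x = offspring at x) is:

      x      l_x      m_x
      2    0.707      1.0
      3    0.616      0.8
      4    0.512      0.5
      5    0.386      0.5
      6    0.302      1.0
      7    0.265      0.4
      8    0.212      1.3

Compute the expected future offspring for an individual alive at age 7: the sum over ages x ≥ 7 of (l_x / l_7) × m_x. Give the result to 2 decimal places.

l_7 = 0.265. Conditional survival from age 7 to x is l_x / l_7.
  x=7: (0.265/0.265) × 0.4 = 0.4000
  x=8: (0.212/0.265) × 1.3 = 1.0400
Sum = 0.4000 + 1.0400 = 1.4400

1.44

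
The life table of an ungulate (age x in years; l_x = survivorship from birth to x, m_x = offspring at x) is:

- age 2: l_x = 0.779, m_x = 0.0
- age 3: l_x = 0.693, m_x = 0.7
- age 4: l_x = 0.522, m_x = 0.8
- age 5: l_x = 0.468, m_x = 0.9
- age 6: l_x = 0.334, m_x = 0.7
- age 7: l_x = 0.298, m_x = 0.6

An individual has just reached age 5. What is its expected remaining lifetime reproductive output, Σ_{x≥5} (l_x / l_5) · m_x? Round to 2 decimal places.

l_5 = 0.468. Conditional survival from age 5 to x is l_x / l_5.
  x=5: (0.468/0.468) × 0.9 = 0.9000
  x=6: (0.334/0.468) × 0.7 = 0.4996
  x=7: (0.298/0.468) × 0.6 = 0.3821
Sum = 0.9000 + 0.4996 + 0.3821 = 1.7816

1.78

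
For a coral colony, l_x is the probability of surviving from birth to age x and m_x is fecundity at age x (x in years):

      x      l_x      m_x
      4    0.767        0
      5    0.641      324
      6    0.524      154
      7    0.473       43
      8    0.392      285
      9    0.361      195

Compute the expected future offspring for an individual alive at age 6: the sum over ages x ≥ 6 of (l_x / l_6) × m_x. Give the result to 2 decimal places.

540.36

l_6 = 0.524. Conditional survival from age 6 to x is l_x / l_6.
  x=6: (0.524/0.524) × 154 = 154.0000
  x=7: (0.473/0.524) × 43 = 38.8149
  x=8: (0.392/0.524) × 285 = 213.2061
  x=9: (0.361/0.524) × 195 = 134.3416
Sum = 154.0000 + 38.8149 + 213.2061 + 134.3416 = 540.3626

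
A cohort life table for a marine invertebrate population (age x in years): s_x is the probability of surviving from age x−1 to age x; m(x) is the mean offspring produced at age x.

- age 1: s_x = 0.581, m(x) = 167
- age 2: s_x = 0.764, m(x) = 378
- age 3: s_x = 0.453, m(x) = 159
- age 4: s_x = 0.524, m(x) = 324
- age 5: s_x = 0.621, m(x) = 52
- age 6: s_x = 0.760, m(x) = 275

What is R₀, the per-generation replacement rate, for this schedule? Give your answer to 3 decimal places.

348.003

Survivorship from birth: l_x = s_1·s_2·…·s_x.
  l_1 = 0.58100
  l_2 = 0.44388
  l_3 = 0.20108
  l_4 = 0.10537
  l_5 = 0.06543
  l_6 = 0.04973
R₀ = Σ l_x m(x):
  age 1: 0.58100 × 167 = 97.0270
  age 2: 0.44388 × 378 = 167.7866
  age 3: 0.20108 × 159 = 31.9717
  age 4: 0.10537 × 324 = 34.1399
  age 5: 0.06543 × 52 = 3.4024
  age 6: 0.04973 × 275 = 13.6758
R₀ = 97.0270 + 167.7866 + 31.9717 + 34.1399 + 3.4024 + 13.6758 = 348.0034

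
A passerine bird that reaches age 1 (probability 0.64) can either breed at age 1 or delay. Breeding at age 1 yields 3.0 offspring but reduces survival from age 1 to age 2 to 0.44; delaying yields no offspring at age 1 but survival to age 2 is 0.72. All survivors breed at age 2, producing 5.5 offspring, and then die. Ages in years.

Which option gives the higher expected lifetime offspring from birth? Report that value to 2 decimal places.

breed at age 1: R₀ = 0.64 × (3.0 + 0.44 × 5.5) = 0.64 × 5.4200 = 3.4688
delay to age 2: R₀ = 0.64 × (0.72 × 5.5) = 0.64 × 3.9600 = 2.5344
Higher: breed at age 1 (3.4688).

3.47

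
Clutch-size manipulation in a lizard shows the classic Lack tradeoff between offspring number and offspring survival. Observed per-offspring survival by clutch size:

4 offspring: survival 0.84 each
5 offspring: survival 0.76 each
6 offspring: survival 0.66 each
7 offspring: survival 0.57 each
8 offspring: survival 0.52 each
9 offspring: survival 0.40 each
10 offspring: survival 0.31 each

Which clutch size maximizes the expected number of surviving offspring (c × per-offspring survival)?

Expected surviving offspring = c × s(c):
  c=4: 4 × 0.84 = 3.360
  c=5: 5 × 0.76 = 3.800
  c=6: 6 × 0.66 = 3.960
  c=7: 7 × 0.57 = 3.990
  c=8: 8 × 0.52 = 4.160
  c=9: 9 × 0.40 = 3.600
  c=10: 10 × 0.31 = 3.100
Maximum at c = 8 (4.160 surviving offspring).

8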